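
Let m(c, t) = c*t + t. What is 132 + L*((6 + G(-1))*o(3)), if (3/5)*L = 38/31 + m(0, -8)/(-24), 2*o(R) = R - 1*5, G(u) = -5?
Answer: 36103/279 ≈ 129.40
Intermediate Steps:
o(R) = -5/2 + R/2 (o(R) = (R - 1*5)/2 = (R - 5)/2 = (-5 + R)/2 = -5/2 + R/2)
m(c, t) = t + c*t
L = 725/279 (L = 5*(38/31 - 8*(1 + 0)/(-24))/3 = 5*(38*(1/31) - 8*1*(-1/24))/3 = 5*(38/31 - 8*(-1/24))/3 = 5*(38/31 + ⅓)/3 = (5/3)*(145/93) = 725/279 ≈ 2.5986)
132 + L*((6 + G(-1))*o(3)) = 132 + 725*((6 - 5)*(-5/2 + (½)*3))/279 = 132 + 725*(1*(-5/2 + 3/2))/279 = 132 + 725*(1*(-1))/279 = 132 + (725/279)*(-1) = 132 - 725/279 = 36103/279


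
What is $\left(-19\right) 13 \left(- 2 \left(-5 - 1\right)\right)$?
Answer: $-2964$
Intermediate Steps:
$\left(-19\right) 13 \left(- 2 \left(-5 - 1\right)\right) = - 247 \left(\left(-2\right) \left(-6\right)\right) = \left(-247\right) 12 = -2964$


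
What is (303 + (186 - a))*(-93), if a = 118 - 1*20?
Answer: -36363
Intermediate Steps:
a = 98 (a = 118 - 20 = 98)
(303 + (186 - a))*(-93) = (303 + (186 - 1*98))*(-93) = (303 + (186 - 98))*(-93) = (303 + 88)*(-93) = 391*(-93) = -36363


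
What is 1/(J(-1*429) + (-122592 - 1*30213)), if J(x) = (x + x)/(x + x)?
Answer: -1/152804 ≈ -6.5443e-6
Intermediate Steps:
J(x) = 1 (J(x) = (2*x)/((2*x)) = (2*x)*(1/(2*x)) = 1)
1/(J(-1*429) + (-122592 - 1*30213)) = 1/(1 + (-122592 - 1*30213)) = 1/(1 + (-122592 - 30213)) = 1/(1 - 152805) = 1/(-152804) = -1/152804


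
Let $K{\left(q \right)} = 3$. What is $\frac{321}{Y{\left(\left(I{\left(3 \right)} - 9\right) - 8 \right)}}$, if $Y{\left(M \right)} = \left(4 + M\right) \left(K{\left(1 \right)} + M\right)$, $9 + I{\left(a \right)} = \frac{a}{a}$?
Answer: $\frac{107}{154} \approx 0.69481$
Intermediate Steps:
$I{\left(a \right)} = -8$ ($I{\left(a \right)} = -9 + \frac{a}{a} = -9 + 1 = -8$)
$Y{\left(M \right)} = \left(3 + M\right) \left(4 + M\right)$ ($Y{\left(M \right)} = \left(4 + M\right) \left(3 + M\right) = \left(3 + M\right) \left(4 + M\right)$)
$\frac{321}{Y{\left(\left(I{\left(3 \right)} - 9\right) - 8 \right)}} = \frac{321}{12 + \left(\left(-8 - 9\right) - 8\right)^{2} + 7 \left(\left(-8 - 9\right) - 8\right)} = \frac{321}{12 + \left(-17 - 8\right)^{2} + 7 \left(-17 - 8\right)} = \frac{321}{12 + \left(-25\right)^{2} + 7 \left(-25\right)} = \frac{321}{12 + 625 - 175} = \frac{321}{462} = 321 \cdot \frac{1}{462} = \frac{107}{154}$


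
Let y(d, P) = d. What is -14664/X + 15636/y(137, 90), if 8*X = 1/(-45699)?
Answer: 734462644692/137 ≈ 5.3610e+9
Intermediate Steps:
X = -1/365592 (X = (1/8)/(-45699) = (1/8)*(-1/45699) = -1/365592 ≈ -2.7353e-6)
-14664/X + 15636/y(137, 90) = -14664/(-1/365592) + 15636/137 = -14664*(-365592) + 15636*(1/137) = 5361041088 + 15636/137 = 734462644692/137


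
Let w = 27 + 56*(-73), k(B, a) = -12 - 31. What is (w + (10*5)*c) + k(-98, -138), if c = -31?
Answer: -5654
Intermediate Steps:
k(B, a) = -43
w = -4061 (w = 27 - 4088 = -4061)
(w + (10*5)*c) + k(-98, -138) = (-4061 + (10*5)*(-31)) - 43 = (-4061 + 50*(-31)) - 43 = (-4061 - 1550) - 43 = -5611 - 43 = -5654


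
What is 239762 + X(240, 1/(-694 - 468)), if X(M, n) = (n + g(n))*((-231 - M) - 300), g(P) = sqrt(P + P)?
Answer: 278604215/1162 - 771*I*sqrt(581)/581 ≈ 2.3976e+5 - 31.986*I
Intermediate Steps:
g(P) = sqrt(2)*sqrt(P) (g(P) = sqrt(2*P) = sqrt(2)*sqrt(P))
X(M, n) = (-531 - M)*(n + sqrt(2)*sqrt(n)) (X(M, n) = (n + sqrt(2)*sqrt(n))*((-231 - M) - 300) = (n + sqrt(2)*sqrt(n))*(-531 - M) = (-531 - M)*(n + sqrt(2)*sqrt(n)))
239762 + X(240, 1/(-694 - 468)) = 239762 + (-531/(-694 - 468) - 1*240/(-694 - 468) - 531*sqrt(2)*sqrt(1/(-694 - 468)) - 1*240*sqrt(2)*sqrt(1/(-694 - 468))) = 239762 + (-531/(-1162) - 1*240/(-1162) - 531*sqrt(2)*sqrt(1/(-1162)) - 1*240*sqrt(2)*sqrt(1/(-1162))) = 239762 + (-531*(-1/1162) - 1*240*(-1/1162) - 531*sqrt(2)*sqrt(-1/1162) - 1*240*sqrt(2)*sqrt(-1/1162)) = 239762 + (531/1162 + 120/581 - 531*sqrt(2)*I*sqrt(1162)/1162 - 1*240*sqrt(2)*I*sqrt(1162)/1162) = 239762 + (531/1162 + 120/581 - 531*I*sqrt(581)/581 - 240*I*sqrt(581)/581) = 239762 + (771/1162 - 771*I*sqrt(581)/581) = 278604215/1162 - 771*I*sqrt(581)/581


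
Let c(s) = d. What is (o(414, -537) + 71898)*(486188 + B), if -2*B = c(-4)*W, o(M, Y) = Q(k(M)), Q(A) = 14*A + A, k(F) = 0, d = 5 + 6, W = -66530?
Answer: 61264501494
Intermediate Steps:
d = 11
c(s) = 11
Q(A) = 15*A
o(M, Y) = 0 (o(M, Y) = 15*0 = 0)
B = 365915 (B = -11*(-66530)/2 = -½*(-731830) = 365915)
(o(414, -537) + 71898)*(486188 + B) = (0 + 71898)*(486188 + 365915) = 71898*852103 = 61264501494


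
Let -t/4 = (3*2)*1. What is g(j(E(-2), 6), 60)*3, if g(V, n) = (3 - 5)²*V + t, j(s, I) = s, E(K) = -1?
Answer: -84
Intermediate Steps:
t = -24 (t = -4*3*2 = -24 ≈ -24.000)
g(V, n) = -24 + 4*V (g(V, n) = (3 - 5)²*V - 24 = (-2)²*V - 24 = 4*V - 24 = -24 + 4*V)
g(j(E(-2), 6), 60)*3 = (-24 + 4*(-1))*3 = (-24 - 4)*3 = -28*3 = -84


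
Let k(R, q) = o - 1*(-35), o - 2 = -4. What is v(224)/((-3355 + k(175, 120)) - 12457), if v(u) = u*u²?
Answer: -11239424/15779 ≈ -712.30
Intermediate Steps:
o = -2 (o = 2 - 4 = -2)
k(R, q) = 33 (k(R, q) = -2 - 1*(-35) = -2 + 35 = 33)
v(u) = u³
v(224)/((-3355 + k(175, 120)) - 12457) = 224³/((-3355 + 33) - 12457) = 11239424/(-3322 - 12457) = 11239424/(-15779) = 11239424*(-1/15779) = -11239424/15779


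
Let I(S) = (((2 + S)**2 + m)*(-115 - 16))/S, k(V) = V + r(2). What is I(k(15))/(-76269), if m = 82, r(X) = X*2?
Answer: 68513/1449111 ≈ 0.047279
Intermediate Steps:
r(X) = 2*X
k(V) = 4 + V (k(V) = V + 2*2 = V + 4 = 4 + V)
I(S) = (-10742 - 131*(2 + S)**2)/S (I(S) = (((2 + S)**2 + 82)*(-115 - 16))/S = ((82 + (2 + S)**2)*(-131))/S = (-10742 - 131*(2 + S)**2)/S)
I(k(15))/(-76269) = (131*(-82 - (2 + (4 + 15))**2)/(4 + 15))/(-76269) = (131*(-82 - (2 + 19)**2)/19)*(-1/76269) = (131*(1/19)*(-82 - 1*21**2))*(-1/76269) = (131*(1/19)*(-82 - 1*441))*(-1/76269) = (131*(1/19)*(-82 - 441))*(-1/76269) = (131*(1/19)*(-523))*(-1/76269) = -68513/19*(-1/76269) = 68513/1449111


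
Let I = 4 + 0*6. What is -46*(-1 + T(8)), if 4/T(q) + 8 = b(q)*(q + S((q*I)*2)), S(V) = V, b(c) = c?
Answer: 3243/71 ≈ 45.676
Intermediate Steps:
I = 4 (I = 4 + 0 = 4)
T(q) = 4/(-8 + 9*q²) (T(q) = 4/(-8 + q*(q + (q*4)*2)) = 4/(-8 + q*(q + (4*q)*2)) = 4/(-8 + q*(q + 8*q)) = 4/(-8 + q*(9*q)) = 4/(-8 + 9*q²))
-46*(-1 + T(8)) = -46*(-1 + 4/(-8 + 9*8²)) = -46*(-1 + 4/(-8 + 9*64)) = -46*(-1 + 4/(-8 + 576)) = -46*(-1 + 4/568) = -46*(-1 + 4*(1/568)) = -46*(-1 + 1/142) = -46*(-141/142) = 3243/71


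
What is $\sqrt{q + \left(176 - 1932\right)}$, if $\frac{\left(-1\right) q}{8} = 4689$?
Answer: $2 i \sqrt{9817} \approx 198.16 i$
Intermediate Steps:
$q = -37512$ ($q = \left(-8\right) 4689 = -37512$)
$\sqrt{q + \left(176 - 1932\right)} = \sqrt{-37512 + \left(176 - 1932\right)} = \sqrt{-37512 - 1756} = \sqrt{-39268} = 2 i \sqrt{9817}$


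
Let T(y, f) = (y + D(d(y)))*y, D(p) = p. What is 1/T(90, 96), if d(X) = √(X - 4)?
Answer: 1/8014 - √86/721260 ≈ 0.00011192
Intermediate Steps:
d(X) = √(-4 + X)
T(y, f) = y*(y + √(-4 + y)) (T(y, f) = (y + √(-4 + y))*y = y*(y + √(-4 + y)))
1/T(90, 96) = 1/(90*(90 + √(-4 + 90))) = 1/(90*(90 + √86)) = 1/(8100 + 90*√86)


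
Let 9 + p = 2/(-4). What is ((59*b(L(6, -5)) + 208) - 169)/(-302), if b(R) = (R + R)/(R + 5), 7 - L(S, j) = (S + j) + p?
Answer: -5257/12382 ≈ -0.42457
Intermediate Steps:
p = -19/2 (p = -9 + 2/(-4) = -9 + 2*(-1/4) = -9 - 1/2 = -19/2 ≈ -9.5000)
L(S, j) = 33/2 - S - j (L(S, j) = 7 - ((S + j) - 19/2) = 7 - (-19/2 + S + j) = 7 + (19/2 - S - j) = 33/2 - S - j)
b(R) = 2*R/(5 + R) (b(R) = (2*R)/(5 + R) = 2*R/(5 + R))
((59*b(L(6, -5)) + 208) - 169)/(-302) = ((59*(2*(33/2 - 1*6 - 1*(-5))/(5 + (33/2 - 1*6 - 1*(-5)))) + 208) - 169)/(-302) = ((59*(2*(33/2 - 6 + 5)/(5 + (33/2 - 6 + 5))) + 208) - 169)*(-1/302) = ((59*(2*(31/2)/(5 + 31/2)) + 208) - 169)*(-1/302) = ((59*(2*(31/2)/(41/2)) + 208) - 169)*(-1/302) = ((59*(2*(31/2)*(2/41)) + 208) - 169)*(-1/302) = ((59*(62/41) + 208) - 169)*(-1/302) = ((3658/41 + 208) - 169)*(-1/302) = (12186/41 - 169)*(-1/302) = (5257/41)*(-1/302) = -5257/12382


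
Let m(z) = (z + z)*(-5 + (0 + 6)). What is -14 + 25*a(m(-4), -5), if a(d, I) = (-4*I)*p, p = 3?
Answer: 1486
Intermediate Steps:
m(z) = 2*z (m(z) = (2*z)*(-5 + 6) = (2*z)*1 = 2*z)
a(d, I) = -12*I (a(d, I) = -4*I*3 = -12*I)
-14 + 25*a(m(-4), -5) = -14 + 25*(-12*(-5)) = -14 + 25*60 = -14 + 1500 = 1486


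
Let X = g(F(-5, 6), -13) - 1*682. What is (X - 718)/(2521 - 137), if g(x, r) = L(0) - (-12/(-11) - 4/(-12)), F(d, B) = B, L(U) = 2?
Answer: -46181/78672 ≈ -0.58701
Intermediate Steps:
g(x, r) = 19/33 (g(x, r) = 2 - (-12/(-11) - 4/(-12)) = 2 - (-12*(-1/11) - 4*(-1/12)) = 2 - (12/11 + 1/3) = 2 - 1*47/33 = 2 - 47/33 = 19/33)
X = -22487/33 (X = 19/33 - 1*682 = 19/33 - 682 = -22487/33 ≈ -681.42)
(X - 718)/(2521 - 137) = (-22487/33 - 718)/(2521 - 137) = -46181/33/2384 = -46181/33*1/2384 = -46181/78672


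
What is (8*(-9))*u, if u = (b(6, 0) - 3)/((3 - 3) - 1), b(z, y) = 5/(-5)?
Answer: -288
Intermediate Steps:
b(z, y) = -1 (b(z, y) = 5*(-⅕) = -1)
u = 4 (u = (-1 - 3)/((3 - 3) - 1) = -4/(0 - 1) = -4/(-1) = -4*(-1) = 4)
(8*(-9))*u = (8*(-9))*4 = -72*4 = -288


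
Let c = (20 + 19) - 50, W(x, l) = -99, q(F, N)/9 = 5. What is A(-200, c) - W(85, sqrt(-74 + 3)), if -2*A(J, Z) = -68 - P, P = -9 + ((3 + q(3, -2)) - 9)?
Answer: 148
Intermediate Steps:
q(F, N) = 45 (q(F, N) = 9*5 = 45)
c = -11 (c = 39 - 50 = -11)
P = 30 (P = -9 + ((3 + 45) - 9) = -9 + (48 - 9) = -9 + 39 = 30)
A(J, Z) = 49 (A(J, Z) = -(-68 - 1*30)/2 = -(-68 - 30)/2 = -1/2*(-98) = 49)
A(-200, c) - W(85, sqrt(-74 + 3)) = 49 - 1*(-99) = 49 + 99 = 148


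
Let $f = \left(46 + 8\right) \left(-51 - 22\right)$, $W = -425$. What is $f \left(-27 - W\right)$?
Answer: $-1568916$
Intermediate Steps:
$f = -3942$ ($f = 54 \left(-73\right) = -3942$)
$f \left(-27 - W\right) = - 3942 \left(-27 - -425\right) = - 3942 \left(-27 + 425\right) = \left(-3942\right) 398 = -1568916$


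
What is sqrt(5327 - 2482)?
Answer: sqrt(2845) ≈ 53.339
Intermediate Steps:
sqrt(5327 - 2482) = sqrt(2845)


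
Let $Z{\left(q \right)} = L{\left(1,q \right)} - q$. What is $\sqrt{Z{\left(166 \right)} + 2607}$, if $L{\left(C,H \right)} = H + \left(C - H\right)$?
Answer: $\sqrt{2442} \approx 49.417$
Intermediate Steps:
$L{\left(C,H \right)} = C$
$Z{\left(q \right)} = 1 - q$
$\sqrt{Z{\left(166 \right)} + 2607} = \sqrt{\left(1 - 166\right) + 2607} = \sqrt{-165 + 2607} = \sqrt{2442}$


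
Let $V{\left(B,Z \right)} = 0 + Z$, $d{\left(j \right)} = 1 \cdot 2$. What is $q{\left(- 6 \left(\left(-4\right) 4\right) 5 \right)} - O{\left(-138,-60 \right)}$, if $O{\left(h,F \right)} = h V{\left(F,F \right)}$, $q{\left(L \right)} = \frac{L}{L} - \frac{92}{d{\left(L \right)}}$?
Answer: $-8325$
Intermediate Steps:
$d{\left(j \right)} = 2$
$V{\left(B,Z \right)} = Z$
$q{\left(L \right)} = -45$ ($q{\left(L \right)} = \frac{L}{L} - \frac{92}{2} = 1 - 46 = -45$)
$O{\left(h,F \right)} = F h$ ($O{\left(h,F \right)} = h F = F h$)
$q{\left(- 6 \left(\left(-4\right) 4\right) 5 \right)} - O{\left(-138,-60 \right)} = -45 - \left(-60\right) \left(-138\right) = -45 - 8280 = -8325$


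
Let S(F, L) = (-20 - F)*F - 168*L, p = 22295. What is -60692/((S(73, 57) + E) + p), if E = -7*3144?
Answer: 30346/8039 ≈ 3.7748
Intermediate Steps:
S(F, L) = -168*L + F*(-20 - F) (S(F, L) = F*(-20 - F) - 168*L = -168*L + F*(-20 - F))
E = -22008
-60692/((S(73, 57) + E) + p) = -60692/(((-1*73² - 168*57 - 20*73) - 22008) + 22295) = -60692/(((-1*5329 - 9576 - 1460) - 22008) + 22295) = -60692/(((-5329 - 9576 - 1460) - 22008) + 22295) = -60692/((-16365 - 22008) + 22295) = -60692/(-38373 + 22295) = -60692/(-16078) = -60692*(-1/16078) = 30346/8039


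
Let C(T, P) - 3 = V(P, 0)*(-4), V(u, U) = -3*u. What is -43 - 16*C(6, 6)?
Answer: -1243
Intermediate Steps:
C(T, P) = 3 + 12*P (C(T, P) = 3 - 3*P*(-4) = 3 + 12*P)
-43 - 16*C(6, 6) = -43 - 16*(3 + 12*6) = -43 - 16*(3 + 72) = -43 - 16*75 = -43 - 1200 = -1243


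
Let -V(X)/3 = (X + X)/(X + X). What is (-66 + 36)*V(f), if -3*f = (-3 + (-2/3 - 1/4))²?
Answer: 90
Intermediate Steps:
f = -2209/432 (f = -(-3 + (-2/3 - 1/4))²/3 = -(-3 + (-2*⅓ - 1*¼))²/3 = -(-3 + (-⅔ - ¼))²/3 = -(-3 - 11/12)²/3 = -(-47/12)²/3 = -⅓*2209/144 = -2209/432 ≈ -5.1134)
V(X) = -3 (V(X) = -3*(X + X)/(X + X) = -3*2*X/(2*X) = -3*2*X*1/(2*X) = -3*1 = -3)
(-66 + 36)*V(f) = (-66 + 36)*(-3) = -30*(-3) = 90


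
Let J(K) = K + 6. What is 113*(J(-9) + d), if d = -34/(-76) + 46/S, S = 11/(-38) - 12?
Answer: -12624699/17746 ≈ -711.41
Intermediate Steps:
J(K) = 6 + K
S = -467/38 (S = 11*(-1/38) - 12 = -11/38 - 12 = -467/38 ≈ -12.289)
d = -58485/17746 (d = -34/(-76) + 46/(-467/38) = -34*(-1/76) + 46*(-38/467) = 17/38 - 1748/467 = -58485/17746 ≈ -3.2957)
113*(J(-9) + d) = 113*((6 - 9) - 58485/17746) = 113*(-3 - 58485/17746) = 113*(-111723/17746) = -12624699/17746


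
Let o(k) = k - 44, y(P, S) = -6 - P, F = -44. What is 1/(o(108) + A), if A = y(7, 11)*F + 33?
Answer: 1/669 ≈ 0.0014948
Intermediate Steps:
o(k) = -44 + k
A = 605 (A = (-6 - 1*7)*(-44) + 33 = (-6 - 7)*(-44) + 33 = -13*(-44) + 33 = 572 + 33 = 605)
1/(o(108) + A) = 1/((-44 + 108) + 605) = 1/(64 + 605) = 1/669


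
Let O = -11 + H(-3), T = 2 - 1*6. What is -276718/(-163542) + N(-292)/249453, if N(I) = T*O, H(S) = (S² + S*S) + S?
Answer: 11504253097/6799340421 ≈ 1.6920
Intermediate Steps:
T = -4 (T = 2 - 6 = -4)
H(S) = S + 2*S² (H(S) = (S² + S²) + S = 2*S² + S = S + 2*S²)
O = 4 (O = -11 - 3*(1 + 2*(-3)) = -11 - 3*(1 - 6) = -11 - 3*(-5) = -11 + 15 = 4)
N(I) = -16 (N(I) = -4*4 = -16)
-276718/(-163542) + N(-292)/249453 = -276718/(-163542) - 16/249453 = -276718*(-1/163542) - 16*1/249453 = 138359/81771 - 16/249453 = 11504253097/6799340421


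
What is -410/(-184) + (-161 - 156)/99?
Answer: -8869/9108 ≈ -0.97376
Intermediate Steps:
-410/(-184) + (-161 - 156)/99 = -410*(-1/184) - 317*1/99 = 205/92 - 317/99 = -8869/9108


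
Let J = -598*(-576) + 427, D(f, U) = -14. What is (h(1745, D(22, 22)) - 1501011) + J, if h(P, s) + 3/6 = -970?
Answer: -2314213/2 ≈ -1.1571e+6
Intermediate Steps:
h(P, s) = -1941/2 (h(P, s) = -½ - 970 = -1941/2)
J = 344875 (J = 344448 + 427 = 344875)
(h(1745, D(22, 22)) - 1501011) + J = (-1941/2 - 1501011) + 344875 = -3003963/2 + 344875 = -2314213/2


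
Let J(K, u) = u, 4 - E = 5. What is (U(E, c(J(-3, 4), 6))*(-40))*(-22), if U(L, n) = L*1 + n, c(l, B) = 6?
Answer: 4400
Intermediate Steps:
E = -1 (E = 4 - 1*5 = 4 - 5 = -1)
U(L, n) = L + n
(U(E, c(J(-3, 4), 6))*(-40))*(-22) = ((-1 + 6)*(-40))*(-22) = (5*(-40))*(-22) = -200*(-22) = 4400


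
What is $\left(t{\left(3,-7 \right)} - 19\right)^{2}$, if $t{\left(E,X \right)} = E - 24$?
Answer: $1600$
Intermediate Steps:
$t{\left(E,X \right)} = -24 + E$ ($t{\left(E,X \right)} = E - 24 = -24 + E$)
$\left(t{\left(3,-7 \right)} - 19\right)^{2} = \left(\left(-24 + 3\right) - 19\right)^{2} = \left(-21 - 19\right)^{2} = \left(-40\right)^{2} = 1600$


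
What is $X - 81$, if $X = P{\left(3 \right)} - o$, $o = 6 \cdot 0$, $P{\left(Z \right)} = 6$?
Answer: $-75$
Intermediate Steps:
$o = 0$
$X = 6$ ($X = 6 - 0 = 6 + 0 = 6$)
$X - 81 = 6 - 81 = -75$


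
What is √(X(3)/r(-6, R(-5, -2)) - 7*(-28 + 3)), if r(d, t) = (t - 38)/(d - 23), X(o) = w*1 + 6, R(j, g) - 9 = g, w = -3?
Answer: 2*√42718/31 ≈ 13.334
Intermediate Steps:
R(j, g) = 9 + g
X(o) = 3 (X(o) = -3*1 + 6 = -3 + 6 = 3)
r(d, t) = (-38 + t)/(-23 + d)
√(X(3)/r(-6, R(-5, -2)) - 7*(-28 + 3)) = √(3/(((-38 + (9 - 2))/(-23 - 6))) - 7*(-28 + 3)) = √(3/(((-38 + 7)/(-29))) - 7*(-25)) = √(3/((-1/29*(-31))) + 175) = √(3/(31/29) + 175) = √(3*(29/31) + 175) = √(87/31 + 175) = √(5512/31) = 2*√42718/31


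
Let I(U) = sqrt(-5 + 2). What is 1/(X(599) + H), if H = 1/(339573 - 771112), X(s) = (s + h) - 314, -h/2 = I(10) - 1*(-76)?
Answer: 4128007566959/549397448656808 + 186225908521*I*sqrt(3)/1648192345970424 ≈ 0.0075137 + 0.0001957*I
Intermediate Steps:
I(U) = I*sqrt(3) (I(U) = sqrt(-3) = I*sqrt(3))
h = -152 - 2*I*sqrt(3) (h = -2*(I*sqrt(3) - 1*(-76)) = -2*(I*sqrt(3) + 76) = -2*(76 + I*sqrt(3)) = -152 - 2*I*sqrt(3) ≈ -152.0 - 3.4641*I)
X(s) = -466 + s - 2*I*sqrt(3) (X(s) = (s + (-152 - 2*I*sqrt(3))) - 314 = (-152 + s - 2*I*sqrt(3)) - 314 = -466 + s - 2*I*sqrt(3))
H = -1/431539 (H = 1/(-431539) = -1/431539 ≈ -2.3173e-6)
1/(X(599) + H) = 1/((-466 + 599 - 2*I*sqrt(3)) - 1/431539) = 1/((133 - 2*I*sqrt(3)) - 1/431539) = 1/(57394686/431539 - 2*I*sqrt(3))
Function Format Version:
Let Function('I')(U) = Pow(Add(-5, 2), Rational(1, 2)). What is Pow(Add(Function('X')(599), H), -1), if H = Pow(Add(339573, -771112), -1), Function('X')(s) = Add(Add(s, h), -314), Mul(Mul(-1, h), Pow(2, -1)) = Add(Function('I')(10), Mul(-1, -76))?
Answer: Add(Rational(4128007566959, 549397448656808), Mul(Rational(186225908521, 1648192345970424), I, Pow(3, Rational(1, 2)))) ≈ Add(0.0075137, Mul(0.00019570, I))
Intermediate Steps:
Function('I')(U) = Mul(I, Pow(3, Rational(1, 2))) (Function('I')(U) = Pow(-3, Rational(1, 2)) = Mul(I, Pow(3, Rational(1, 2))))
h = Add(-152, Mul(-2, I, Pow(3, Rational(1, 2)))) (h = Mul(-2, Add(Mul(I, Pow(3, Rational(1, 2))), Mul(-1, -76))) = Mul(-2, Add(Mul(I, Pow(3, Rational(1, 2))), 76)) = Mul(-2, Add(76, Mul(I, Pow(3, Rational(1, 2))))) = Add(-152, Mul(-2, I, Pow(3, Rational(1, 2)))) ≈ Add(-152.00, Mul(-3.4641, I)))
Function('X')(s) = Add(-466, s, Mul(-2, I, Pow(3, Rational(1, 2)))) (Function('X')(s) = Add(Add(s, Add(-152, Mul(-2, I, Pow(3, Rational(1, 2))))), -314) = Add(Add(-152, s, Mul(-2, I, Pow(3, Rational(1, 2)))), -314) = Add(-466, s, Mul(-2, I, Pow(3, Rational(1, 2)))))
H = Rational(-1, 431539) (H = Pow(-431539, -1) = Rational(-1, 431539) ≈ -2.3173e-6)
Pow(Add(Function('X')(599), H), -1) = Pow(Add(Add(-466, 599, Mul(-2, I, Pow(3, Rational(1, 2)))), Rational(-1, 431539)), -1) = Pow(Add(Add(133, Mul(-2, I, Pow(3, Rational(1, 2)))), Rational(-1, 431539)), -1) = Pow(Add(Rational(57394686, 431539), Mul(-2, I, Pow(3, Rational(1, 2)))), -1)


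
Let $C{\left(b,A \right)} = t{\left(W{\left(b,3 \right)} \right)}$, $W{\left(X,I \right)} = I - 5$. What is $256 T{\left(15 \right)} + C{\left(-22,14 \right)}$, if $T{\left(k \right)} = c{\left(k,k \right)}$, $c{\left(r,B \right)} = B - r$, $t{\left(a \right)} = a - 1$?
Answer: $-3$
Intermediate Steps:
$W{\left(X,I \right)} = -5 + I$
$t{\left(a \right)} = -1 + a$ ($t{\left(a \right)} = a - 1 = -1 + a$)
$C{\left(b,A \right)} = -3$ ($C{\left(b,A \right)} = -1 + \left(-5 + 3\right) = -1 - 2 = -3$)
$T{\left(k \right)} = 0$ ($T{\left(k \right)} = k - k = 0$)
$256 T{\left(15 \right)} + C{\left(-22,14 \right)} = 256 \cdot 0 - 3 = 0 - 3 = -3$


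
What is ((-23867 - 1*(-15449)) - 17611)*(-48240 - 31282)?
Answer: 2069878138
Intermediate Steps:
((-23867 - 1*(-15449)) - 17611)*(-48240 - 31282) = ((-23867 + 15449) - 17611)*(-79522) = (-8418 - 17611)*(-79522) = -26029*(-79522) = 2069878138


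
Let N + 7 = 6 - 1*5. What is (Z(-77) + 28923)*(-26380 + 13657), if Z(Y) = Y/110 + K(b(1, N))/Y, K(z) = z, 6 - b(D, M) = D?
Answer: -283342749483/770 ≈ -3.6798e+8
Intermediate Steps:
N = -6 (N = -7 + (6 - 1*5) = -7 + (6 - 5) = -7 + 1 = -6)
b(D, M) = 6 - D
Z(Y) = 5/Y + Y/110 (Z(Y) = Y/110 + (6 - 1*1)/Y = Y*(1/110) + (6 - 1)/Y = Y/110 + 5/Y = 5/Y + Y/110)
(Z(-77) + 28923)*(-26380 + 13657) = ((5/(-77) + (1/110)*(-77)) + 28923)*(-26380 + 13657) = ((5*(-1/77) - 7/10) + 28923)*(-12723) = ((-5/77 - 7/10) + 28923)*(-12723) = (-589/770 + 28923)*(-12723) = (22270121/770)*(-12723) = -283342749483/770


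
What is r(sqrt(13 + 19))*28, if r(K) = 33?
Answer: 924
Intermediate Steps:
r(sqrt(13 + 19))*28 = 33*28 = 924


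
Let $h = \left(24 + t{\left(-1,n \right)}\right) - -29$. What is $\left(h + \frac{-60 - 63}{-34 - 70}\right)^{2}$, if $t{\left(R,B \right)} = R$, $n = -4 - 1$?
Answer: $\frac{30591961}{10816} \approx 2828.4$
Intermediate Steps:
$n = -5$ ($n = -4 - 1 = -5$)
$h = 52$ ($h = \left(24 - 1\right) - -29 = 23 + 29 = 52$)
$\left(h + \frac{-60 - 63}{-34 - 70}\right)^{2} = \left(52 + \frac{-60 - 63}{-34 - 70}\right)^{2} = \left(52 - \frac{123}{-104}\right)^{2} = \left(52 - - \frac{123}{104}\right)^{2} = \left(52 + \frac{123}{104}\right)^{2} = \left(\frac{5531}{104}\right)^{2} = \frac{30591961}{10816}$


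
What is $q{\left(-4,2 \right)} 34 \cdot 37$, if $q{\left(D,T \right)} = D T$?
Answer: $-10064$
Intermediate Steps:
$q{\left(-4,2 \right)} 34 \cdot 37 = \left(-4\right) 2 \cdot 34 \cdot 37 = \left(-8\right) 34 \cdot 37 = \left(-272\right) 37 = -10064$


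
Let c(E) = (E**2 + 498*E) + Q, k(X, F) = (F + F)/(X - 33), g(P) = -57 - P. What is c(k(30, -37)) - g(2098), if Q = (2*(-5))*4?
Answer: 135067/9 ≈ 15007.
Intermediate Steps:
Q = -40 (Q = -10*4 = -40)
k(X, F) = 2*F/(-33 + X) (k(X, F) = (2*F)/(-33 + X) = 2*F/(-33 + X))
c(E) = -40 + E**2 + 498*E (c(E) = (E**2 + 498*E) - 40 = -40 + E**2 + 498*E)
c(k(30, -37)) - g(2098) = (-40 + (2*(-37)/(-33 + 30))**2 + 498*(2*(-37)/(-33 + 30))) - (-57 - 1*2098) = (-40 + (2*(-37)/(-3))**2 + 498*(2*(-37)/(-3))) - (-57 - 2098) = (-40 + (2*(-37)*(-1/3))**2 + 498*(2*(-37)*(-1/3))) - 1*(-2155) = (-40 + (74/3)**2 + 498*(74/3)) + 2155 = (-40 + 5476/9 + 12284) + 2155 = 115672/9 + 2155 = 135067/9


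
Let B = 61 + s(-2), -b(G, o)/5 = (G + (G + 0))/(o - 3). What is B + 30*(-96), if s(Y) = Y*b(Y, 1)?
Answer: -2799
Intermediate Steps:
b(G, o) = -10*G/(-3 + o) (b(G, o) = -5*(G + (G + 0))/(o - 3) = -5*(G + G)/(-3 + o) = -5*2*G/(-3 + o) = -10*G/(-3 + o))
s(Y) = 5*Y² (s(Y) = Y*(-10*Y/(-3 + 1)) = Y*(-10*Y/(-2)) = Y*(-10*Y*(-½)) = Y*(5*Y) = 5*Y²)
B = 81 (B = 61 + 5*(-2)² = 61 + 5*4 = 61 + 20 = 81)
B + 30*(-96) = 81 + 30*(-96) = 81 - 2880 = -2799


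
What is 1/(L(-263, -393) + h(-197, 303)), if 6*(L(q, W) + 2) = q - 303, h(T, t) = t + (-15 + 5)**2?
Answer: 3/920 ≈ 0.0032609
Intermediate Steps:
h(T, t) = 100 + t (h(T, t) = t + (-10)**2 = t + 100 = 100 + t)
L(q, W) = -105/2 + q/6 (L(q, W) = -2 + (q - 303)/6 = -2 + (-303 + q)/6 = -2 + (-101/2 + q/6) = -105/2 + q/6)
1/(L(-263, -393) + h(-197, 303)) = 1/((-105/2 + (1/6)*(-263)) + (100 + 303)) = 1/((-105/2 - 263/6) + 403) = 1/(-289/3 + 403) = 1/(920/3) = 3/920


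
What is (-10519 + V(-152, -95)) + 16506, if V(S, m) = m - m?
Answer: 5987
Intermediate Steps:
V(S, m) = 0
(-10519 + V(-152, -95)) + 16506 = (-10519 + 0) + 16506 = -10519 + 16506 = 5987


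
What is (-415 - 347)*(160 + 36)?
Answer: -149352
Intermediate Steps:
(-415 - 347)*(160 + 36) = -762*196 = -149352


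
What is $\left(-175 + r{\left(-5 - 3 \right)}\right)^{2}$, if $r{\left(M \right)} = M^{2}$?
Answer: $12321$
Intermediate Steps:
$\left(-175 + r{\left(-5 - 3 \right)}\right)^{2} = \left(-175 + \left(-5 - 3\right)^{2}\right)^{2} = \left(-175 + \left(-8\right)^{2}\right)^{2} = \left(-175 + 64\right)^{2} = \left(-111\right)^{2} = 12321$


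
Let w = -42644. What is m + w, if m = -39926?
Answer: -82570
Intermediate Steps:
m + w = -39926 - 42644 = -82570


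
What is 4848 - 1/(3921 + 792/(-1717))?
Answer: 32634625403/6731565 ≈ 4848.0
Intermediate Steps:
4848 - 1/(3921 + 792/(-1717)) = 4848 - 1/(3921 + 792*(-1/1717)) = 4848 - 1/(3921 - 792/1717) = 4848 - 1/6731565/1717 = 4848 - 1*1717/6731565 = 4848 - 1717/6731565 = 32634625403/6731565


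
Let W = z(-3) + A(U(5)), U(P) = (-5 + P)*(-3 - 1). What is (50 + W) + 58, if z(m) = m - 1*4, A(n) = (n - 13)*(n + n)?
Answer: 101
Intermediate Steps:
U(P) = 20 - 4*P (U(P) = (-5 + P)*(-4) = 20 - 4*P)
A(n) = 2*n*(-13 + n) (A(n) = (-13 + n)*(2*n) = 2*n*(-13 + n))
z(m) = -4 + m (z(m) = m - 4 = -4 + m)
W = -7 (W = (-4 - 3) + 2*(20 - 4*5)*(-13 + (20 - 4*5)) = -7 + 2*(20 - 20)*(-13 + (20 - 20)) = -7 + 2*0*(-13 + 0) = -7 + 2*0*(-13) = -7 + 0 = -7)
(50 + W) + 58 = (50 - 7) + 58 = 43 + 58 = 101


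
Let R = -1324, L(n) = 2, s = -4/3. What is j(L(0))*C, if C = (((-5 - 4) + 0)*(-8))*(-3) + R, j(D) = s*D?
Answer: 12320/3 ≈ 4106.7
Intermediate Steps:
s = -4/3 (s = -4*⅓ = -4/3 ≈ -1.3333)
j(D) = -4*D/3
C = -1540 (C = (((-5 - 4) + 0)*(-8))*(-3) - 1324 = ((-9 + 0)*(-8))*(-3) - 1324 = -9*(-8)*(-3) - 1324 = 72*(-3) - 1324 = -216 - 1324 = -1540)
j(L(0))*C = -4/3*2*(-1540) = -8/3*(-1540) = 12320/3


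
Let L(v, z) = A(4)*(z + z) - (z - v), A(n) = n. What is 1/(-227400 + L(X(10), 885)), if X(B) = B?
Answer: -1/221195 ≈ -4.5209e-6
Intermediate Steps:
L(v, z) = v + 7*z (L(v, z) = 4*(z + z) - (z - v) = 4*(2*z) + (v - z) = 8*z + (v - z) = v + 7*z)
1/(-227400 + L(X(10), 885)) = 1/(-227400 + (10 + 7*885)) = 1/(-227400 + (10 + 6195)) = 1/(-227400 + 6205) = 1/(-221195) = -1/221195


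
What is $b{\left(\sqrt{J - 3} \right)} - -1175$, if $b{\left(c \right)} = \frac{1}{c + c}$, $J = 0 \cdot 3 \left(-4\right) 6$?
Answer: $1175 - \frac{i \sqrt{3}}{6} \approx 1175.0 - 0.28868 i$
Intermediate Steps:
$J = 0$ ($J = 0 \left(-4\right) 6 = 0 \cdot 6 = 0$)
$b{\left(c \right)} = \frac{1}{2 c}$
$b{\left(\sqrt{J - 3} \right)} - -1175 = \frac{1}{2 \sqrt{0 - 3}} - -1175 = \frac{1}{2 \sqrt{-3}} + 1175 = \frac{1}{2 i \sqrt{3}} + 1175 = \frac{\left(- \frac{1}{3}\right) i \sqrt{3}}{2} + 1175 = - \frac{i \sqrt{3}}{6} + 1175 = 1175 - \frac{i \sqrt{3}}{6}$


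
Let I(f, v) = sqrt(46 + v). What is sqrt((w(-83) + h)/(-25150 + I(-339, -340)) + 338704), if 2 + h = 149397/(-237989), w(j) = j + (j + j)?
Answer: sqrt(338704 + 59884636/(237989*(25150 - 7*I*sqrt(6)))) ≈ 581.98 + 0.e-8*I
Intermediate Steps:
w(j) = 3*j (w(j) = j + 2*j = 3*j)
h = -625375/237989 (h = -2 + 149397/(-237989) = -2 + 149397*(-1/237989) = -2 - 149397/237989 = -625375/237989 ≈ -2.6277)
sqrt((w(-83) + h)/(-25150 + I(-339, -340)) + 338704) = sqrt((3*(-83) - 625375/237989)/(-25150 + sqrt(46 - 340)) + 338704) = sqrt((-249 - 625375/237989)/(-25150 + sqrt(-294)) + 338704) = sqrt(-59884636/(237989*(-25150 + 7*I*sqrt(6))) + 338704) = sqrt(338704 - 59884636/(237989*(-25150 + 7*I*sqrt(6))))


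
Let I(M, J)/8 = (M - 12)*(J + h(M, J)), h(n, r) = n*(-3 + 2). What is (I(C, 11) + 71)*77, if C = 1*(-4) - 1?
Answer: -162085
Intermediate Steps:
C = -5 (C = -4 - 1 = -5)
h(n, r) = -n (h(n, r) = n*(-1) = -n)
I(M, J) = 8*(-12 + M)*(J - M) (I(M, J) = 8*((M - 12)*(J - M)) = 8*((-12 + M)*(J - M)) = 8*(-12 + M)*(J - M))
(I(C, 11) + 71)*77 = ((-96*11 - 8*(-5)² + 96*(-5) + 8*11*(-5)) + 71)*77 = ((-1056 - 8*25 - 480 - 440) + 71)*77 = ((-1056 - 200 - 480 - 440) + 71)*77 = (-2176 + 71)*77 = -2105*77 = -162085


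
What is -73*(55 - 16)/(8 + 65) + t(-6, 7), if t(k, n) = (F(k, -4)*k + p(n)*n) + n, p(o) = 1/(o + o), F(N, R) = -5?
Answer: -3/2 ≈ -1.5000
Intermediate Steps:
p(o) = 1/(2*o)
t(k, n) = ½ + n - 5*k (t(k, n) = (-5*k + (1/(2*n))*n) + n = (-5*k + ½) + n = (½ - 5*k) + n = ½ + n - 5*k)
-73*(55 - 16)/(8 + 65) + t(-6, 7) = -73*(55 - 16)/(8 + 65) + (½ + 7 - 5*(-6)) = -2847/73 + (½ + 7 + 30) = -2847/73 + 75/2 = -73*39/73 + 75/2 = -39 + 75/2 = -3/2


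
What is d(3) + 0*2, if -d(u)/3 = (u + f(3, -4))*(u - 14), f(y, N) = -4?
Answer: -33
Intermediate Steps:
d(u) = -3*(-14 + u)*(-4 + u) (d(u) = -3*(u - 4)*(u - 14) = -3*(-4 + u)*(-14 + u) = -3*(-14 + u)*(-4 + u))
d(3) + 0*2 = (-168 - 3*3² + 54*3) + 0*2 = (-168 - 3*9 + 162) + 0 = (-168 - 27 + 162) + 0 = -33 + 0 = -33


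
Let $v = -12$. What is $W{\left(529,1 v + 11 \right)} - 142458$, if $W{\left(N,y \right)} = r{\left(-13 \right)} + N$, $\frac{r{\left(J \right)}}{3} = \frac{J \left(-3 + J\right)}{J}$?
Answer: $-141977$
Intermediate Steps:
$r{\left(J \right)} = -9 + 3 J$ ($r{\left(J \right)} = 3 \frac{J \left(-3 + J\right)}{J} = 3 \left(-3 + J\right) = -9 + 3 J$)
$W{\left(N,y \right)} = -48 + N$ ($W{\left(N,y \right)} = \left(-9 + 3 \left(-13\right)\right) + N = \left(-9 - 39\right) + N = -48 + N$)
$W{\left(529,1 v + 11 \right)} - 142458 = \left(-48 + 529\right) - 142458 = 481 - 142458 = -141977$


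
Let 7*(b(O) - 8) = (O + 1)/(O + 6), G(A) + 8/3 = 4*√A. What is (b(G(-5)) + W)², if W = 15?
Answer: 9*(138672*√5 + 362659*I)/(196*(12*√5 + 31*I)) ≈ 534.38 + 3.2419*I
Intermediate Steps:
G(A) = -8/3 + 4*√A
b(O) = 8 + (1 + O)/(7*(6 + O)) (b(O) = 8 + ((O + 1)/(O + 6))/7 = 8 + ((1 + O)/(6 + O))/7 = 8 + (1 + O)/(7*(6 + O)))
(b(G(-5)) + W)² = ((337 + 57*(-8/3 + 4*√(-5)))/(7*(6 + (-8/3 + 4*√(-5)))) + 15)² = ((337 + 57*(-8/3 + 4*(I*√5)))/(7*(6 + (-8/3 + 4*(I*√5)))) + 15)² = ((337 + 57*(-8/3 + 4*I*√5))/(7*(6 + (-8/3 + 4*I*√5))) + 15)² = ((337 + (-152 + 228*I*√5))/(7*(10/3 + 4*I*√5)) + 15)² = ((185 + 228*I*√5)/(7*(10/3 + 4*I*√5)) + 15)² = (15 + (185 + 228*I*√5)/(7*(10/3 + 4*I*√5)))²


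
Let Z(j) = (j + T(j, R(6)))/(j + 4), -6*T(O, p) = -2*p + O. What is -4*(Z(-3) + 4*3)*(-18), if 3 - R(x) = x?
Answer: 612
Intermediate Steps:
R(x) = 3 - x
T(O, p) = -O/6 + p/3 (T(O, p) = -(-2*p + O)/6 = -(O - 2*p)/6 = -O/6 + p/3)
Z(j) = (-1 + 5*j/6)/(4 + j) (Z(j) = (j + (-j/6 + (3 - 1*6)/3))/(j + 4) = (j + (-j/6 + (3 - 6)/3))/(4 + j) = (j + (-j/6 + (⅓)*(-3)))/(4 + j) = (j + (-j/6 - 1))/(4 + j) = (j + (-1 - j/6))/(4 + j) = (-1 + 5*j/6)/(4 + j))
-4*(Z(-3) + 4*3)*(-18) = -4*((-6 + 5*(-3))/(6*(4 - 3)) + 4*3)*(-18) = -4*((⅙)*(-6 - 15)/1 + 12)*(-18) = -4*((⅙)*1*(-21) + 12)*(-18) = -4*(-7/2 + 12)*(-18) = -4*17/2*(-18) = -34*(-18) = 612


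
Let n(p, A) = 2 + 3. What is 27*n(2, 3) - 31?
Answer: 104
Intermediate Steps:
n(p, A) = 5
27*n(2, 3) - 31 = 27*5 - 31 = 135 - 31 = 104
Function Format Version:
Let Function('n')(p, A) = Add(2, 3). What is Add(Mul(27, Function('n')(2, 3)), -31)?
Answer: 104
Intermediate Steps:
Function('n')(p, A) = 5
Add(Mul(27, Function('n')(2, 3)), -31) = Add(Mul(27, 5), -31) = Add(135, -31) = 104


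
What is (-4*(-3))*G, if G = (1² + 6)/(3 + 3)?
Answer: 14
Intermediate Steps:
G = 7/6 (G = (1 + 6)/6 = 7*(⅙) = 7/6 ≈ 1.1667)
(-4*(-3))*G = -4*(-3)*(7/6) = 12*(7/6) = 14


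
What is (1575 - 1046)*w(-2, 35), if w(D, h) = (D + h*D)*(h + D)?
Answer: -1256904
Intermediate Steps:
w(D, h) = (D + h)*(D + D*h) (w(D, h) = (D + D*h)*(D + h) = (D + h)*(D + D*h))
(1575 - 1046)*w(-2, 35) = (1575 - 1046)*(-2*(-2 + 35 + 35² - 2*35)) = 529*(-2*(-2 + 35 + 1225 - 70)) = 529*(-2*1188) = 529*(-2376) = -1256904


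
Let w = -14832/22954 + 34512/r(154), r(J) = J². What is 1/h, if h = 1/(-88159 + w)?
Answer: -5998912144055/68047133 ≈ -88158.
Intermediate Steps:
w = 55054092/68047133 (w = -14832/22954 + 34512/(154²) = -14832*1/22954 + 34512/23716 = -7416/11477 + 34512*(1/23716) = -7416/11477 + 8628/5929 = 55054092/68047133 ≈ 0.80906)
h = -68047133/5998912144055 (h = 1/(-88159 + 55054092/68047133) = 1/(-5998912144055/68047133) = -68047133/5998912144055 ≈ -1.1343e-5)
1/h = 1/(-68047133/5998912144055) = -5998912144055/68047133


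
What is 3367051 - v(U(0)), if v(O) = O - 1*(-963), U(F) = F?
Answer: 3366088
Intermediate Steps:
v(O) = 963 + O (v(O) = O + 963 = 963 + O)
3367051 - v(U(0)) = 3367051 - (963 + 0) = 3367051 - 1*963 = 3367051 - 963 = 3366088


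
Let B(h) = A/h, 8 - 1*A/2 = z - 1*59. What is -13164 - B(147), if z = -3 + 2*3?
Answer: -1935236/147 ≈ -13165.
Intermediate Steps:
z = 3 (z = -3 + 6 = 3)
A = 128 (A = 16 - 2*(3 - 1*59) = 16 - 2*(3 - 59) = 16 - 2*(-56) = 16 + 112 = 128)
B(h) = 128/h
-13164 - B(147) = -13164 - 128/147 = -1935236/147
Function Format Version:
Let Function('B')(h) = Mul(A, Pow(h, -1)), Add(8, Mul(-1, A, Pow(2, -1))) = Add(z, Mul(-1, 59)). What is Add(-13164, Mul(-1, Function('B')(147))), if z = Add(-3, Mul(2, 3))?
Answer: Rational(-1935236, 147) ≈ -13165.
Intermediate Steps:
z = 3 (z = Add(-3, 6) = 3)
A = 128 (A = Add(16, Mul(-2, Add(3, Mul(-1, 59)))) = Add(16, Mul(-2, Add(3, -59))) = Add(16, Mul(-2, -56)) = Add(16, 112) = 128)
Function('B')(h) = Mul(128, Pow(h, -1))
Add(-13164, Mul(-1, Function('B')(147))) = Add(-13164, Mul(-1, Mul(128, Pow(147, -1)))) = Add(-13164, Mul(-1, Mul(128, Rational(1, 147)))) = Add(-13164, Mul(-1, Rational(128, 147))) = Add(-13164, Rational(-128, 147)) = Rational(-1935236, 147)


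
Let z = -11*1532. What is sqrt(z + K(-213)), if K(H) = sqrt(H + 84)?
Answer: sqrt(-16852 + I*sqrt(129)) ≈ 0.0437 + 129.82*I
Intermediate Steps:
z = -16852
K(H) = sqrt(84 + H)
sqrt(z + K(-213)) = sqrt(-16852 + sqrt(84 - 213)) = sqrt(-16852 + sqrt(-129)) = sqrt(-16852 + I*sqrt(129))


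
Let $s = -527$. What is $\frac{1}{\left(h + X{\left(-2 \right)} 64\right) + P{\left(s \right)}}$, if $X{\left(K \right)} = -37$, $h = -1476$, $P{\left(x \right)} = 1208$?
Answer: $- \frac{1}{2636} \approx -0.00037936$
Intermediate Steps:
$\frac{1}{\left(h + X{\left(-2 \right)} 64\right) + P{\left(s \right)}} = \frac{1}{\left(-1476 - 2368\right) + 1208} = \frac{1}{-3844 + 1208} = \frac{1}{-2636} = - \frac{1}{2636}$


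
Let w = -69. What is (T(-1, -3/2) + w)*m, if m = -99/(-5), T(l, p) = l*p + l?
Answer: -13563/10 ≈ -1356.3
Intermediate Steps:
T(l, p) = l + l*p
m = 99/5 (m = -99*(-1/5) = 99/5 ≈ 19.800)
(T(-1, -3/2) + w)*m = (-(1 - 3/2) - 69)*(99/5) = (-1*(-1/2) - 69)*(99/5) = (1/2 - 69)*(99/5) = -137/2*99/5 = -13563/10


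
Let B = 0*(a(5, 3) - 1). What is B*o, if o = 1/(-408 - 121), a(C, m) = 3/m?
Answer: 0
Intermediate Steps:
o = -1/529 (o = 1/(-529) = -1/529 ≈ -0.0018904)
B = 0 (B = 0*(3/3 - 1) = 0*(3*(⅓) - 1) = 0*(1 - 1) = 0*0 = 0)
B*o = 0*(-1/529) = 0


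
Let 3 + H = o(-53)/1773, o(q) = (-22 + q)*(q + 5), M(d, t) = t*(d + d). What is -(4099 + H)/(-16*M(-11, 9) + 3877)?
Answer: -807312/1387865 ≈ -0.58169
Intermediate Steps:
M(d, t) = 2*d*t (M(d, t) = t*(2*d) = 2*d*t)
o(q) = (-22 + q)*(5 + q)
H = -191/197 (H = -3 + (-110 + (-53)**2 - 17*(-53))/1773 = -3 + (-110 + 2809 + 901)*(1/1773) = -3 + 3600*(1/1773) = -3 + 400/197 = -191/197 ≈ -0.96954)
-(4099 + H)/(-16*M(-11, 9) + 3877) = -(4099 - 191/197)/(-32*(-11)*9 + 3877) = -807312/(197*(-16*(-198) + 3877)) = -807312/(197*(3168 + 3877)) = -807312/(197*7045) = -1*807312/1387865 = -807312/1387865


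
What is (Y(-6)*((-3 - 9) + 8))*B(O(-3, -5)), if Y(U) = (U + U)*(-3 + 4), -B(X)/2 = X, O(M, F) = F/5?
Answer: 96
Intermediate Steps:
O(M, F) = F/5 (O(M, F) = F*(⅕) = F/5)
B(X) = -2*X
Y(U) = 2*U (Y(U) = (2*U)*1 = 2*U)
(Y(-6)*((-3 - 9) + 8))*B(O(-3, -5)) = ((2*(-6))*((-3 - 9) + 8))*(-2*(-5)/5) = (-12*(-12 + 8))*(-2*(-1)) = -12*(-4)*2 = 48*2 = 96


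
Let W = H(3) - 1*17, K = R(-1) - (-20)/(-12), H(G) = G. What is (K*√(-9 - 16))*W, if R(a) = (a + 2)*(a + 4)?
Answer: -280*I/3 ≈ -93.333*I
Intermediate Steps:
R(a) = (2 + a)*(4 + a)
K = 4/3 (K = (8 + (-1)² + 6*(-1)) - (-20)/(-12) = (8 + 1 - 6) - (-20)*(-1)/12 = 3 - 1*5/3 = 3 - 5/3 = 4/3 ≈ 1.3333)
W = -14 (W = 3 - 1*17 = 3 - 17 = -14)
(K*√(-9 - 16))*W = (4*√(-9 - 16)/3)*(-14) = (4*√(-25)/3)*(-14) = (4*(5*I)/3)*(-14) = (20*I/3)*(-14) = -280*I/3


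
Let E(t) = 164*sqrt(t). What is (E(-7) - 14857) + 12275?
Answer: -2582 + 164*I*sqrt(7) ≈ -2582.0 + 433.9*I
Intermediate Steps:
(E(-7) - 14857) + 12275 = (164*sqrt(-7) - 14857) + 12275 = (164*(I*sqrt(7)) - 14857) + 12275 = (164*I*sqrt(7) - 14857) + 12275 = (-14857 + 164*I*sqrt(7)) + 12275 = -2582 + 164*I*sqrt(7)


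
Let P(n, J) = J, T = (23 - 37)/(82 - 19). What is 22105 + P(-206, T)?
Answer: 198943/9 ≈ 22105.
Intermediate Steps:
T = -2/9 (T = -14/63 = -14*1/63 = -2/9 ≈ -0.22222)
22105 + P(-206, T) = 22105 - 2/9 = 198943/9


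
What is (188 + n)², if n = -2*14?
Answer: 25600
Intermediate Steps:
n = -28
(188 + n)² = (188 - 28)² = 160² = 25600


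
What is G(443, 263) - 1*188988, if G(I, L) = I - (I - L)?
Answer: -188725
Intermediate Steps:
G(I, L) = L (G(I, L) = I + (L - I) = L)
G(443, 263) - 1*188988 = 263 - 1*188988 = 263 - 188988 = -188725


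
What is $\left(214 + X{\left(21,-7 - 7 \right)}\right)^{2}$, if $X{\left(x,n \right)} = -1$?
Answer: $45369$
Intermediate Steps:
$\left(214 + X{\left(21,-7 - 7 \right)}\right)^{2} = \left(214 - 1\right)^{2} = 213^{2} = 45369$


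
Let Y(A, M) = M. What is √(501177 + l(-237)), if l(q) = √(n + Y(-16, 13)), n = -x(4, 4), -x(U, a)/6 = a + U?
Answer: √(501177 + √61) ≈ 707.94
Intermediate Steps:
x(U, a) = -6*U - 6*a (x(U, a) = -6*(a + U) = -6*(U + a) = -6*U - 6*a)
n = 48 (n = -(-6*4 - 6*4) = -(-24 - 24) = -1*(-48) = 48)
l(q) = √61 (l(q) = √(48 + 13) = √61)
√(501177 + l(-237)) = √(501177 + √61)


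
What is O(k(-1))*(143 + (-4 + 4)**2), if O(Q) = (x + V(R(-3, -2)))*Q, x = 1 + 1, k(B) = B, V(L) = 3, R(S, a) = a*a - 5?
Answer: -715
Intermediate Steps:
R(S, a) = -5 + a**2 (R(S, a) = a**2 - 5 = -5 + a**2)
x = 2
O(Q) = 5*Q (O(Q) = (2 + 3)*Q = 5*Q)
O(k(-1))*(143 + (-4 + 4)**2) = (5*(-1))*(143 + (-4 + 4)**2) = -5*(143 + 0**2) = -5*(143 + 0) = -5*143 = -715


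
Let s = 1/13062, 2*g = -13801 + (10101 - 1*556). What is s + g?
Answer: -27795935/13062 ≈ -2128.0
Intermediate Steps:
g = -2128 (g = (-13801 + (10101 - 1*556))/2 = (-13801 + (10101 - 556))/2 = (-13801 + 9545)/2 = (½)*(-4256) = -2128)
s = 1/13062 ≈ 7.6558e-5
s + g = 1/13062 - 2128 = -27795935/13062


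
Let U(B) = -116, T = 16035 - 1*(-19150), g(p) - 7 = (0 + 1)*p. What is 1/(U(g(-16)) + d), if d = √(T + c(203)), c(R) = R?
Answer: 29/5483 + 3*√983/10966 ≈ 0.013866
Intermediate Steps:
g(p) = 7 + p (g(p) = 7 + (0 + 1)*p = 7 + 1*p = 7 + p)
T = 35185 (T = 16035 + 19150 = 35185)
d = 6*√983 (d = √(35185 + 203) = √35388 = 6*√983 ≈ 188.12)
1/(U(g(-16)) + d) = 1/(-116 + 6*√983)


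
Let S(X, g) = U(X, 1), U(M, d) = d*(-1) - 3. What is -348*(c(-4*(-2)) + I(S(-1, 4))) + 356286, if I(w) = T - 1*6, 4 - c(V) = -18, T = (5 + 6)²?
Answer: 308610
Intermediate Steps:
T = 121 (T = 11² = 121)
U(M, d) = -3 - d (U(M, d) = -d - 3 = -3 - d)
c(V) = 22 (c(V) = 4 - 1*(-18) = 4 + 18 = 22)
S(X, g) = -4 (S(X, g) = -3 - 1*1 = -3 - 1 = -4)
I(w) = 115 (I(w) = 121 - 1*6 = 121 - 6 = 115)
-348*(c(-4*(-2)) + I(S(-1, 4))) + 356286 = -348*(22 + 115) + 356286 = -348*137 + 356286 = -47676 + 356286 = 308610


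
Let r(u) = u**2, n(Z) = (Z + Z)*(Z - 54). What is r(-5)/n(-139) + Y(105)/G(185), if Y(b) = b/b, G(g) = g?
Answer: 58279/9925990 ≈ 0.0058714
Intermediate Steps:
n(Z) = 2*Z*(-54 + Z) (n(Z) = (2*Z)*(-54 + Z) = 2*Z*(-54 + Z))
Y(b) = 1
r(-5)/n(-139) + Y(105)/G(185) = (-5)**2/((2*(-139)*(-54 - 139))) + 1/185 = 25/((2*(-139)*(-193))) + 1*(1/185) = 25/53654 + 1/185 = 58279/9925990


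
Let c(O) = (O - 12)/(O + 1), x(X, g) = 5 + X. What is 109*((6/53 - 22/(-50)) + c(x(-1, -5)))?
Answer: -151183/1325 ≈ -114.10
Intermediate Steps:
c(O) = (-12 + O)/(1 + O)
109*((6/53 - 22/(-50)) + c(x(-1, -5))) = 109*((6/53 - 22/(-50)) + (-12 + (5 - 1))/(1 + (5 - 1))) = 109*((6*(1/53) - 22*(-1/50)) + (-12 + 4)/(1 + 4)) = 109*((6/53 + 11/25) - 8/5) = 109*(733/1325 + (⅕)*(-8)) = 109*(733/1325 - 8/5) = 109*(-1387/1325) = -151183/1325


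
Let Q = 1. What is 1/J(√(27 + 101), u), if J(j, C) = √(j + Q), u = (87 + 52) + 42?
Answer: (1 + 8*√2)^(-½) ≈ 0.28497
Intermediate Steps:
u = 181 (u = 139 + 42 = 181)
J(j, C) = √(1 + j) (J(j, C) = √(j + 1) = √(1 + j))
1/J(√(27 + 101), u) = 1/(√(1 + √(27 + 101))) = 1/(√(1 + √128)) = 1/(√(1 + 8*√2)) = (1 + 8*√2)^(-½)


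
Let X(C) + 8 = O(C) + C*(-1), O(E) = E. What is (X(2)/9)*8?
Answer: -64/9 ≈ -7.1111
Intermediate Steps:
X(C) = -8 (X(C) = -8 + (C + C*(-1)) = -8 + (C - C) = -8 + 0 = -8)
(X(2)/9)*8 = -8/9*8 = -64/9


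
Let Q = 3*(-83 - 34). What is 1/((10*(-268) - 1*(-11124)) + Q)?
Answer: 1/8093 ≈ 0.00012356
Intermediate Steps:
Q = -351 (Q = 3*(-117) = -351)
1/((10*(-268) - 1*(-11124)) + Q) = 1/((10*(-268) - 1*(-11124)) - 351) = 1/((-2680 + 11124) - 351) = 1/(8444 - 351) = 1/8093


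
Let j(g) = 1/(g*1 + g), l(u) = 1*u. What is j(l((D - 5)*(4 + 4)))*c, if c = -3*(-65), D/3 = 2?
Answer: 195/16 ≈ 12.188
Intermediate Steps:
D = 6 (D = 3*2 = 6)
l(u) = u
j(g) = 1/(2*g) (j(g) = 1/(g + g) = 1/(2*g))
c = 195
j(l((D - 5)*(4 + 4)))*c = (1/(2*(((6 - 5)*(4 + 4)))))*195 = (1/(2*((1*8))))*195 = ((1/2)/8)*195 = ((1/2)*(1/8))*195 = (1/16)*195 = 195/16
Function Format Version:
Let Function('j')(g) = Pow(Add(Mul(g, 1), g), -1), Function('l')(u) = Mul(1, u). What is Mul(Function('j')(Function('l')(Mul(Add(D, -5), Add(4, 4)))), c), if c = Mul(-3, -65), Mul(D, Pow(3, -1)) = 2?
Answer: Rational(195, 16) ≈ 12.188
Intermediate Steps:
D = 6 (D = Mul(3, 2) = 6)
Function('l')(u) = u
Function('j')(g) = Mul(Rational(1, 2), Pow(g, -1)) (Function('j')(g) = Pow(Add(g, g), -1) = Pow(Mul(2, g), -1) = Mul(Rational(1, 2), Pow(g, -1)))
c = 195
Mul(Function('j')(Function('l')(Mul(Add(D, -5), Add(4, 4)))), c) = Mul(Mul(Rational(1, 2), Pow(Mul(Add(6, -5), Add(4, 4)), -1)), 195) = Mul(Mul(Rational(1, 2), Pow(Mul(1, 8), -1)), 195) = Mul(Mul(Rational(1, 2), Pow(8, -1)), 195) = Mul(Mul(Rational(1, 2), Rational(1, 8)), 195) = Mul(Rational(1, 16), 195) = Rational(195, 16)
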